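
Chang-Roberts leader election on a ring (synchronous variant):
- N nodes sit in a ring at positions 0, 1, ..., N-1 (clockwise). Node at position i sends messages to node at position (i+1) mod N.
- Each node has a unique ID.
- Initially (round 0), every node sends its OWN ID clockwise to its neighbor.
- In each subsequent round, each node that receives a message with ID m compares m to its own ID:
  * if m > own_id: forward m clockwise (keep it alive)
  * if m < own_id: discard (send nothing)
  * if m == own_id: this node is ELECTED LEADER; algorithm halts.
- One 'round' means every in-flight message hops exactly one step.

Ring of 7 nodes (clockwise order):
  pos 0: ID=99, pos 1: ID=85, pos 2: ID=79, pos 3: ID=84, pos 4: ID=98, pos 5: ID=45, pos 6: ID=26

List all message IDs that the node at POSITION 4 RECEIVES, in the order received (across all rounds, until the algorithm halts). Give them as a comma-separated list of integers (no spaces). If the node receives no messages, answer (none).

Round 1: pos1(id85) recv 99: fwd; pos2(id79) recv 85: fwd; pos3(id84) recv 79: drop; pos4(id98) recv 84: drop; pos5(id45) recv 98: fwd; pos6(id26) recv 45: fwd; pos0(id99) recv 26: drop
Round 2: pos2(id79) recv 99: fwd; pos3(id84) recv 85: fwd; pos6(id26) recv 98: fwd; pos0(id99) recv 45: drop
Round 3: pos3(id84) recv 99: fwd; pos4(id98) recv 85: drop; pos0(id99) recv 98: drop
Round 4: pos4(id98) recv 99: fwd
Round 5: pos5(id45) recv 99: fwd
Round 6: pos6(id26) recv 99: fwd
Round 7: pos0(id99) recv 99: ELECTED

Answer: 84,85,99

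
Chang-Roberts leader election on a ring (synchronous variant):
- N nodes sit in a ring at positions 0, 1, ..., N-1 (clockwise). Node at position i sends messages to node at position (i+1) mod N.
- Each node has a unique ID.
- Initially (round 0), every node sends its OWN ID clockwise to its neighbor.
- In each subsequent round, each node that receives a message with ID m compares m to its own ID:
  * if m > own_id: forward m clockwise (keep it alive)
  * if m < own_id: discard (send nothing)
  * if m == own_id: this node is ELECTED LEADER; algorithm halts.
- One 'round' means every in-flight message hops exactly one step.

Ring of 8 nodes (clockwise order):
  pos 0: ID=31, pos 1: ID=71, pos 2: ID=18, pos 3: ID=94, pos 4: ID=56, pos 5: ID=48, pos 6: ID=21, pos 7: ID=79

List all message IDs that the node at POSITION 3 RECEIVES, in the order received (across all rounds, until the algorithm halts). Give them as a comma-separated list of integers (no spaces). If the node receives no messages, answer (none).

Answer: 18,71,79,94

Derivation:
Round 1: pos1(id71) recv 31: drop; pos2(id18) recv 71: fwd; pos3(id94) recv 18: drop; pos4(id56) recv 94: fwd; pos5(id48) recv 56: fwd; pos6(id21) recv 48: fwd; pos7(id79) recv 21: drop; pos0(id31) recv 79: fwd
Round 2: pos3(id94) recv 71: drop; pos5(id48) recv 94: fwd; pos6(id21) recv 56: fwd; pos7(id79) recv 48: drop; pos1(id71) recv 79: fwd
Round 3: pos6(id21) recv 94: fwd; pos7(id79) recv 56: drop; pos2(id18) recv 79: fwd
Round 4: pos7(id79) recv 94: fwd; pos3(id94) recv 79: drop
Round 5: pos0(id31) recv 94: fwd
Round 6: pos1(id71) recv 94: fwd
Round 7: pos2(id18) recv 94: fwd
Round 8: pos3(id94) recv 94: ELECTED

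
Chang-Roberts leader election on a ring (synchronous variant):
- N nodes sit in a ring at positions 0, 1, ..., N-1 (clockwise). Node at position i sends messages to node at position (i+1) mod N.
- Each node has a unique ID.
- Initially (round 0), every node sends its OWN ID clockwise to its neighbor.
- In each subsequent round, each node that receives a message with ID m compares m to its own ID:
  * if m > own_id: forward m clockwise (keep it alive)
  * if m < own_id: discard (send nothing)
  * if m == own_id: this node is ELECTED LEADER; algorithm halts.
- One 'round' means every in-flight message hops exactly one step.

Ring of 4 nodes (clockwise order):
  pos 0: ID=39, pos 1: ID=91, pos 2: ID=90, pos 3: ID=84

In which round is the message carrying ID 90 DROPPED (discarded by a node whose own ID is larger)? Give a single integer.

Round 1: pos1(id91) recv 39: drop; pos2(id90) recv 91: fwd; pos3(id84) recv 90: fwd; pos0(id39) recv 84: fwd
Round 2: pos3(id84) recv 91: fwd; pos0(id39) recv 90: fwd; pos1(id91) recv 84: drop
Round 3: pos0(id39) recv 91: fwd; pos1(id91) recv 90: drop
Round 4: pos1(id91) recv 91: ELECTED
Message ID 90 originates at pos 2; dropped at pos 1 in round 3

Answer: 3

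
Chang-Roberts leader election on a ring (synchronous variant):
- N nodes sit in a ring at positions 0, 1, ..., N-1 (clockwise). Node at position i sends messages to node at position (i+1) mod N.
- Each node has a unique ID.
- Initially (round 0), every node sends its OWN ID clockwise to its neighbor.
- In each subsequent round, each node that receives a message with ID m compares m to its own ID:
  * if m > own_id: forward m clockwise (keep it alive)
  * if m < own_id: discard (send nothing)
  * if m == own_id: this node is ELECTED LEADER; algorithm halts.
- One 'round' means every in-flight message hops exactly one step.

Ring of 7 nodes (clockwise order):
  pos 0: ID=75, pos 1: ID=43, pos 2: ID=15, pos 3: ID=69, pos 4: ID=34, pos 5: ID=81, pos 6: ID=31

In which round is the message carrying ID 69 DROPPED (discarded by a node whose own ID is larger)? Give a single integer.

Answer: 2

Derivation:
Round 1: pos1(id43) recv 75: fwd; pos2(id15) recv 43: fwd; pos3(id69) recv 15: drop; pos4(id34) recv 69: fwd; pos5(id81) recv 34: drop; pos6(id31) recv 81: fwd; pos0(id75) recv 31: drop
Round 2: pos2(id15) recv 75: fwd; pos3(id69) recv 43: drop; pos5(id81) recv 69: drop; pos0(id75) recv 81: fwd
Round 3: pos3(id69) recv 75: fwd; pos1(id43) recv 81: fwd
Round 4: pos4(id34) recv 75: fwd; pos2(id15) recv 81: fwd
Round 5: pos5(id81) recv 75: drop; pos3(id69) recv 81: fwd
Round 6: pos4(id34) recv 81: fwd
Round 7: pos5(id81) recv 81: ELECTED
Message ID 69 originates at pos 3; dropped at pos 5 in round 2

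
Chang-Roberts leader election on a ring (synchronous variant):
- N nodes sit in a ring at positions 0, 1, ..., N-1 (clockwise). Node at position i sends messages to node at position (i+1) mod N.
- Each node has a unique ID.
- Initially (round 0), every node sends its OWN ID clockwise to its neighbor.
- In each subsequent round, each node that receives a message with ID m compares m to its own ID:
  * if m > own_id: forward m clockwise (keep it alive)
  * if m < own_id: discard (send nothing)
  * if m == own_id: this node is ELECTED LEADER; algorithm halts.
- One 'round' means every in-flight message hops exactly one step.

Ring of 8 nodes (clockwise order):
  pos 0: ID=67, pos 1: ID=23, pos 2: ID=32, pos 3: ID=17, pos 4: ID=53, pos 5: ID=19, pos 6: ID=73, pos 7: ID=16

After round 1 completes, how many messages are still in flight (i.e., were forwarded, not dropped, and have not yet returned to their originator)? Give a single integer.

Answer: 4

Derivation:
Round 1: pos1(id23) recv 67: fwd; pos2(id32) recv 23: drop; pos3(id17) recv 32: fwd; pos4(id53) recv 17: drop; pos5(id19) recv 53: fwd; pos6(id73) recv 19: drop; pos7(id16) recv 73: fwd; pos0(id67) recv 16: drop
After round 1: 4 messages still in flight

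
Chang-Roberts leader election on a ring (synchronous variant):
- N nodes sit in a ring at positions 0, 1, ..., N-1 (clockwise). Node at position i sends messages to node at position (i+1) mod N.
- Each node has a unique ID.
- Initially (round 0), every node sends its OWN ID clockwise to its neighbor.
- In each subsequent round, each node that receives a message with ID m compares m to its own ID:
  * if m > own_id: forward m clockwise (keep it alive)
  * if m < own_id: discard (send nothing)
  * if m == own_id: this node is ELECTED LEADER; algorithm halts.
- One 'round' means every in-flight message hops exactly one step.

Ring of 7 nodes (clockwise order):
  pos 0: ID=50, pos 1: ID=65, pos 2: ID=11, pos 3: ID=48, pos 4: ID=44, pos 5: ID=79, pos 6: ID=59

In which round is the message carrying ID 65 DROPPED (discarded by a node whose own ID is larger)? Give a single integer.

Round 1: pos1(id65) recv 50: drop; pos2(id11) recv 65: fwd; pos3(id48) recv 11: drop; pos4(id44) recv 48: fwd; pos5(id79) recv 44: drop; pos6(id59) recv 79: fwd; pos0(id50) recv 59: fwd
Round 2: pos3(id48) recv 65: fwd; pos5(id79) recv 48: drop; pos0(id50) recv 79: fwd; pos1(id65) recv 59: drop
Round 3: pos4(id44) recv 65: fwd; pos1(id65) recv 79: fwd
Round 4: pos5(id79) recv 65: drop; pos2(id11) recv 79: fwd
Round 5: pos3(id48) recv 79: fwd
Round 6: pos4(id44) recv 79: fwd
Round 7: pos5(id79) recv 79: ELECTED
Message ID 65 originates at pos 1; dropped at pos 5 in round 4

Answer: 4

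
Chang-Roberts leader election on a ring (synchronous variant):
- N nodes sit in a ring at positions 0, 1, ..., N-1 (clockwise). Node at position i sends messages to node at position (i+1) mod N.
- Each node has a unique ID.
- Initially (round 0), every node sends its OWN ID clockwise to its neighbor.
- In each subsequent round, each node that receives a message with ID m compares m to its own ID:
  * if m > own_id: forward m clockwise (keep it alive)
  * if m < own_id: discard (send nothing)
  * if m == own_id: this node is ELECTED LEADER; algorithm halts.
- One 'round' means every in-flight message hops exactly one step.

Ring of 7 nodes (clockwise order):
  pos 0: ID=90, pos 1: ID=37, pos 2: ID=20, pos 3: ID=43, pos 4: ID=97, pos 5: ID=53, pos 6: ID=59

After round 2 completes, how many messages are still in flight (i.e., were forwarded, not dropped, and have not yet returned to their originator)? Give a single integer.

Answer: 2

Derivation:
Round 1: pos1(id37) recv 90: fwd; pos2(id20) recv 37: fwd; pos3(id43) recv 20: drop; pos4(id97) recv 43: drop; pos5(id53) recv 97: fwd; pos6(id59) recv 53: drop; pos0(id90) recv 59: drop
Round 2: pos2(id20) recv 90: fwd; pos3(id43) recv 37: drop; pos6(id59) recv 97: fwd
After round 2: 2 messages still in flight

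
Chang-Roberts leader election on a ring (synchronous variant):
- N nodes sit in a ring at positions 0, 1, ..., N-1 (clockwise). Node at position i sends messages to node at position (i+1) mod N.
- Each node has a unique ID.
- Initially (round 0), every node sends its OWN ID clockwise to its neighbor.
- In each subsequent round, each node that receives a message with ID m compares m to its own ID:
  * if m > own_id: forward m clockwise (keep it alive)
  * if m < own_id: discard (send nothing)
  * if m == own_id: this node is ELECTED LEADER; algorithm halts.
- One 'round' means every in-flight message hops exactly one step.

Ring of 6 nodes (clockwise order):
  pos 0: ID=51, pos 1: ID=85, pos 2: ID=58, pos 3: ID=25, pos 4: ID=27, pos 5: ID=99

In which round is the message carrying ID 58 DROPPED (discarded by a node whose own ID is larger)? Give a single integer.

Round 1: pos1(id85) recv 51: drop; pos2(id58) recv 85: fwd; pos3(id25) recv 58: fwd; pos4(id27) recv 25: drop; pos5(id99) recv 27: drop; pos0(id51) recv 99: fwd
Round 2: pos3(id25) recv 85: fwd; pos4(id27) recv 58: fwd; pos1(id85) recv 99: fwd
Round 3: pos4(id27) recv 85: fwd; pos5(id99) recv 58: drop; pos2(id58) recv 99: fwd
Round 4: pos5(id99) recv 85: drop; pos3(id25) recv 99: fwd
Round 5: pos4(id27) recv 99: fwd
Round 6: pos5(id99) recv 99: ELECTED
Message ID 58 originates at pos 2; dropped at pos 5 in round 3

Answer: 3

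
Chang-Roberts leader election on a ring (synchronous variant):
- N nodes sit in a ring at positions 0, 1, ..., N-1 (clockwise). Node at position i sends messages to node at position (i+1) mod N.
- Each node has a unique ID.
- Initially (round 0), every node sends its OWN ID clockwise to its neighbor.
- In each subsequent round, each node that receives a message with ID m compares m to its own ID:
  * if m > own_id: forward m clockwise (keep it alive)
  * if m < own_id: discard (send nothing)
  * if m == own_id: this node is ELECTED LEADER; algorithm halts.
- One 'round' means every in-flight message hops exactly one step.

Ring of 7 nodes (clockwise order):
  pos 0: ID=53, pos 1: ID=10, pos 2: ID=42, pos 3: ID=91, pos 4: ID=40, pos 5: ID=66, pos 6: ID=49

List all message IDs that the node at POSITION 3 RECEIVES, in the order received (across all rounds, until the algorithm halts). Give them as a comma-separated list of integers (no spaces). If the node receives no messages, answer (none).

Answer: 42,53,66,91

Derivation:
Round 1: pos1(id10) recv 53: fwd; pos2(id42) recv 10: drop; pos3(id91) recv 42: drop; pos4(id40) recv 91: fwd; pos5(id66) recv 40: drop; pos6(id49) recv 66: fwd; pos0(id53) recv 49: drop
Round 2: pos2(id42) recv 53: fwd; pos5(id66) recv 91: fwd; pos0(id53) recv 66: fwd
Round 3: pos3(id91) recv 53: drop; pos6(id49) recv 91: fwd; pos1(id10) recv 66: fwd
Round 4: pos0(id53) recv 91: fwd; pos2(id42) recv 66: fwd
Round 5: pos1(id10) recv 91: fwd; pos3(id91) recv 66: drop
Round 6: pos2(id42) recv 91: fwd
Round 7: pos3(id91) recv 91: ELECTED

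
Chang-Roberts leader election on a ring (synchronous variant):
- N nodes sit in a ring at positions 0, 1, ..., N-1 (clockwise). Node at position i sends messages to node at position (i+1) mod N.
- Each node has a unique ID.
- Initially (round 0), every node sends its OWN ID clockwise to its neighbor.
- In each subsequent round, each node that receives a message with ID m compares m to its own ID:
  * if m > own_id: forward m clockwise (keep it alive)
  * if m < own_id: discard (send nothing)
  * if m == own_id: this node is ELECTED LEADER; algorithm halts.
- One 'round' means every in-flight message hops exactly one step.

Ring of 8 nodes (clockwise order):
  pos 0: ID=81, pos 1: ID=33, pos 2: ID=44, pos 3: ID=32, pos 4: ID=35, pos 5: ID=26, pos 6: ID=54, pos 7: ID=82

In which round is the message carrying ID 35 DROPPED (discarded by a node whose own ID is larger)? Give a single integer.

Round 1: pos1(id33) recv 81: fwd; pos2(id44) recv 33: drop; pos3(id32) recv 44: fwd; pos4(id35) recv 32: drop; pos5(id26) recv 35: fwd; pos6(id54) recv 26: drop; pos7(id82) recv 54: drop; pos0(id81) recv 82: fwd
Round 2: pos2(id44) recv 81: fwd; pos4(id35) recv 44: fwd; pos6(id54) recv 35: drop; pos1(id33) recv 82: fwd
Round 3: pos3(id32) recv 81: fwd; pos5(id26) recv 44: fwd; pos2(id44) recv 82: fwd
Round 4: pos4(id35) recv 81: fwd; pos6(id54) recv 44: drop; pos3(id32) recv 82: fwd
Round 5: pos5(id26) recv 81: fwd; pos4(id35) recv 82: fwd
Round 6: pos6(id54) recv 81: fwd; pos5(id26) recv 82: fwd
Round 7: pos7(id82) recv 81: drop; pos6(id54) recv 82: fwd
Round 8: pos7(id82) recv 82: ELECTED
Message ID 35 originates at pos 4; dropped at pos 6 in round 2

Answer: 2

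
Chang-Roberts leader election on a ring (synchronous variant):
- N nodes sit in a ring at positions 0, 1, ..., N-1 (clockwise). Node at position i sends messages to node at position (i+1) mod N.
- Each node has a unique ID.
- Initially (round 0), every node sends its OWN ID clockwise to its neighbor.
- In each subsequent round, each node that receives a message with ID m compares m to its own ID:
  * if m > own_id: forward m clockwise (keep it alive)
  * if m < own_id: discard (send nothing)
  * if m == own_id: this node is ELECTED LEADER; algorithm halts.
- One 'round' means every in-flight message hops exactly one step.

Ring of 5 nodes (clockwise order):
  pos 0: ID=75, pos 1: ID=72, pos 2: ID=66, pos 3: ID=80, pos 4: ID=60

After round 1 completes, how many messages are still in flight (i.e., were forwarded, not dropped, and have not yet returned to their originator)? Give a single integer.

Answer: 3

Derivation:
Round 1: pos1(id72) recv 75: fwd; pos2(id66) recv 72: fwd; pos3(id80) recv 66: drop; pos4(id60) recv 80: fwd; pos0(id75) recv 60: drop
After round 1: 3 messages still in flight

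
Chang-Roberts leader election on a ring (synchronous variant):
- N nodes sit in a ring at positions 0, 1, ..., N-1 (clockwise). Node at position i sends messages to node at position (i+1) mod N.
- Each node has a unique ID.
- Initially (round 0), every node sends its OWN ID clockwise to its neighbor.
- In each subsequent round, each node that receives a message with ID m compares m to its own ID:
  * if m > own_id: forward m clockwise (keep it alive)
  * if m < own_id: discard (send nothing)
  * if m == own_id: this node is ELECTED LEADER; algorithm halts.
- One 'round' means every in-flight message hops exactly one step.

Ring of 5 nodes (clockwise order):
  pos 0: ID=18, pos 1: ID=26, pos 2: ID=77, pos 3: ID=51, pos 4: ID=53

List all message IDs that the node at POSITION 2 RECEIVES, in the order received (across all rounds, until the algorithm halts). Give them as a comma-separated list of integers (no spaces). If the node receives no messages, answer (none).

Answer: 26,53,77

Derivation:
Round 1: pos1(id26) recv 18: drop; pos2(id77) recv 26: drop; pos3(id51) recv 77: fwd; pos4(id53) recv 51: drop; pos0(id18) recv 53: fwd
Round 2: pos4(id53) recv 77: fwd; pos1(id26) recv 53: fwd
Round 3: pos0(id18) recv 77: fwd; pos2(id77) recv 53: drop
Round 4: pos1(id26) recv 77: fwd
Round 5: pos2(id77) recv 77: ELECTED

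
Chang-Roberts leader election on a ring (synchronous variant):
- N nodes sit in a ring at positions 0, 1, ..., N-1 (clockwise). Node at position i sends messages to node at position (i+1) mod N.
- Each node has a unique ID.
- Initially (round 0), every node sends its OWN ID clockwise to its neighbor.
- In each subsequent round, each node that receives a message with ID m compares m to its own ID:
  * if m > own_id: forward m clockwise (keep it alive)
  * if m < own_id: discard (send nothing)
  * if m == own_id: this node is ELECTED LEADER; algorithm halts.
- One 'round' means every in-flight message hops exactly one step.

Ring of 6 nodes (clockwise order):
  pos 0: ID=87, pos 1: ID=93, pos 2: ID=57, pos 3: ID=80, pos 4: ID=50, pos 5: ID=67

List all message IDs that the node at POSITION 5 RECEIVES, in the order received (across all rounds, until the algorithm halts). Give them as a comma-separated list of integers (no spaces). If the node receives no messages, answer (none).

Answer: 50,80,93

Derivation:
Round 1: pos1(id93) recv 87: drop; pos2(id57) recv 93: fwd; pos3(id80) recv 57: drop; pos4(id50) recv 80: fwd; pos5(id67) recv 50: drop; pos0(id87) recv 67: drop
Round 2: pos3(id80) recv 93: fwd; pos5(id67) recv 80: fwd
Round 3: pos4(id50) recv 93: fwd; pos0(id87) recv 80: drop
Round 4: pos5(id67) recv 93: fwd
Round 5: pos0(id87) recv 93: fwd
Round 6: pos1(id93) recv 93: ELECTED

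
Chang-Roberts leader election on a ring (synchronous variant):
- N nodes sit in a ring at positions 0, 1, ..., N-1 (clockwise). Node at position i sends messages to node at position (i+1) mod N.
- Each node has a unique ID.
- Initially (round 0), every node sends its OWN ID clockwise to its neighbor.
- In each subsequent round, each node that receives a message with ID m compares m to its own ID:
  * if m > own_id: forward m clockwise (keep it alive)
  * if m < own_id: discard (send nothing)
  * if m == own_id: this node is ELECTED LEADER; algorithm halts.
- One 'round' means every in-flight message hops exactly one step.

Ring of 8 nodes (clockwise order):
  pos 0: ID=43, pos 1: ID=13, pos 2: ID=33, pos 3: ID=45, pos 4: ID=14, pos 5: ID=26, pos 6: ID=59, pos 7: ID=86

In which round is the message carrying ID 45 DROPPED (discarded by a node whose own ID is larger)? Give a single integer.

Round 1: pos1(id13) recv 43: fwd; pos2(id33) recv 13: drop; pos3(id45) recv 33: drop; pos4(id14) recv 45: fwd; pos5(id26) recv 14: drop; pos6(id59) recv 26: drop; pos7(id86) recv 59: drop; pos0(id43) recv 86: fwd
Round 2: pos2(id33) recv 43: fwd; pos5(id26) recv 45: fwd; pos1(id13) recv 86: fwd
Round 3: pos3(id45) recv 43: drop; pos6(id59) recv 45: drop; pos2(id33) recv 86: fwd
Round 4: pos3(id45) recv 86: fwd
Round 5: pos4(id14) recv 86: fwd
Round 6: pos5(id26) recv 86: fwd
Round 7: pos6(id59) recv 86: fwd
Round 8: pos7(id86) recv 86: ELECTED
Message ID 45 originates at pos 3; dropped at pos 6 in round 3

Answer: 3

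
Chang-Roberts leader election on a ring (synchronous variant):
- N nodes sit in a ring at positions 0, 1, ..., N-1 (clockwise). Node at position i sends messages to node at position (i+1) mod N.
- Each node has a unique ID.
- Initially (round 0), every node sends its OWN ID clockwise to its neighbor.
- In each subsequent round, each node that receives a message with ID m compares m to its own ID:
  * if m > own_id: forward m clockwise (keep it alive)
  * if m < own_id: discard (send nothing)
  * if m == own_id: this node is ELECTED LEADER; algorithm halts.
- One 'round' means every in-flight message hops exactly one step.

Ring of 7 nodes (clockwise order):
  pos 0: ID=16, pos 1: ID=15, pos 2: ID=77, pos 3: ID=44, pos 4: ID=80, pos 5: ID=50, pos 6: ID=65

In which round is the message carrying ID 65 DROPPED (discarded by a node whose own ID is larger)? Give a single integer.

Answer: 3

Derivation:
Round 1: pos1(id15) recv 16: fwd; pos2(id77) recv 15: drop; pos3(id44) recv 77: fwd; pos4(id80) recv 44: drop; pos5(id50) recv 80: fwd; pos6(id65) recv 50: drop; pos0(id16) recv 65: fwd
Round 2: pos2(id77) recv 16: drop; pos4(id80) recv 77: drop; pos6(id65) recv 80: fwd; pos1(id15) recv 65: fwd
Round 3: pos0(id16) recv 80: fwd; pos2(id77) recv 65: drop
Round 4: pos1(id15) recv 80: fwd
Round 5: pos2(id77) recv 80: fwd
Round 6: pos3(id44) recv 80: fwd
Round 7: pos4(id80) recv 80: ELECTED
Message ID 65 originates at pos 6; dropped at pos 2 in round 3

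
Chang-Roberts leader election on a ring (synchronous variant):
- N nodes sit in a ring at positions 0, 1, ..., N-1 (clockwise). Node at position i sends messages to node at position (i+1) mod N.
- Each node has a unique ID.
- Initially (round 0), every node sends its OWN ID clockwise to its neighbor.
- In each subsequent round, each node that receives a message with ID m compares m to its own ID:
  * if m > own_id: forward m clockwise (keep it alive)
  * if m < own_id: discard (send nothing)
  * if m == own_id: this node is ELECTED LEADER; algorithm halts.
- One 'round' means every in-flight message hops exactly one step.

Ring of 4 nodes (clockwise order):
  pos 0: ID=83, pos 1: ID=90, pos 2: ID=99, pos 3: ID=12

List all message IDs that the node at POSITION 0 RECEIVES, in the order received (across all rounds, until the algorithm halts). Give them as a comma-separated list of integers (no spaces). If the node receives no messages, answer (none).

Round 1: pos1(id90) recv 83: drop; pos2(id99) recv 90: drop; pos3(id12) recv 99: fwd; pos0(id83) recv 12: drop
Round 2: pos0(id83) recv 99: fwd
Round 3: pos1(id90) recv 99: fwd
Round 4: pos2(id99) recv 99: ELECTED

Answer: 12,99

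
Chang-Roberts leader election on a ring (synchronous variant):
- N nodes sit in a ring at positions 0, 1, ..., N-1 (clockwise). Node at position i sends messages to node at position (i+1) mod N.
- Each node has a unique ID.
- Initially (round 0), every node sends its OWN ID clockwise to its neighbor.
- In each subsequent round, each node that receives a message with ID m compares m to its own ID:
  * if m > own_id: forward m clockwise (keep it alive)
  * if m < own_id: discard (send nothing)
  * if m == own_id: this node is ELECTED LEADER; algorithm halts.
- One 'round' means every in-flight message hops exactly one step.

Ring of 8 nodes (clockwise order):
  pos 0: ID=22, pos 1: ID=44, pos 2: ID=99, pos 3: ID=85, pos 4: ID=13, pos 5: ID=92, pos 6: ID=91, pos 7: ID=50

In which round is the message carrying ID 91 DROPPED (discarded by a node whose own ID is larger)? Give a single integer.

Round 1: pos1(id44) recv 22: drop; pos2(id99) recv 44: drop; pos3(id85) recv 99: fwd; pos4(id13) recv 85: fwd; pos5(id92) recv 13: drop; pos6(id91) recv 92: fwd; pos7(id50) recv 91: fwd; pos0(id22) recv 50: fwd
Round 2: pos4(id13) recv 99: fwd; pos5(id92) recv 85: drop; pos7(id50) recv 92: fwd; pos0(id22) recv 91: fwd; pos1(id44) recv 50: fwd
Round 3: pos5(id92) recv 99: fwd; pos0(id22) recv 92: fwd; pos1(id44) recv 91: fwd; pos2(id99) recv 50: drop
Round 4: pos6(id91) recv 99: fwd; pos1(id44) recv 92: fwd; pos2(id99) recv 91: drop
Round 5: pos7(id50) recv 99: fwd; pos2(id99) recv 92: drop
Round 6: pos0(id22) recv 99: fwd
Round 7: pos1(id44) recv 99: fwd
Round 8: pos2(id99) recv 99: ELECTED
Message ID 91 originates at pos 6; dropped at pos 2 in round 4

Answer: 4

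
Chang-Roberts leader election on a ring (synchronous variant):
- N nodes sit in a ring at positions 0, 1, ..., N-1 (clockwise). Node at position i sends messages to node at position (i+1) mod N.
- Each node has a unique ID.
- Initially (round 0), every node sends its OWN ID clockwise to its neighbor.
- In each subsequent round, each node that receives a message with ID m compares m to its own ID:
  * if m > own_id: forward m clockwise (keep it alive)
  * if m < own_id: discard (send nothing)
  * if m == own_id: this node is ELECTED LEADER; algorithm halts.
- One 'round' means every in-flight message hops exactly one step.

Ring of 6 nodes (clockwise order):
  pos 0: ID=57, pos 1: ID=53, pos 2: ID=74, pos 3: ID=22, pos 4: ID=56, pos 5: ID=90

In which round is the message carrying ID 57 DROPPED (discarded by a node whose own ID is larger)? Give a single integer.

Answer: 2

Derivation:
Round 1: pos1(id53) recv 57: fwd; pos2(id74) recv 53: drop; pos3(id22) recv 74: fwd; pos4(id56) recv 22: drop; pos5(id90) recv 56: drop; pos0(id57) recv 90: fwd
Round 2: pos2(id74) recv 57: drop; pos4(id56) recv 74: fwd; pos1(id53) recv 90: fwd
Round 3: pos5(id90) recv 74: drop; pos2(id74) recv 90: fwd
Round 4: pos3(id22) recv 90: fwd
Round 5: pos4(id56) recv 90: fwd
Round 6: pos5(id90) recv 90: ELECTED
Message ID 57 originates at pos 0; dropped at pos 2 in round 2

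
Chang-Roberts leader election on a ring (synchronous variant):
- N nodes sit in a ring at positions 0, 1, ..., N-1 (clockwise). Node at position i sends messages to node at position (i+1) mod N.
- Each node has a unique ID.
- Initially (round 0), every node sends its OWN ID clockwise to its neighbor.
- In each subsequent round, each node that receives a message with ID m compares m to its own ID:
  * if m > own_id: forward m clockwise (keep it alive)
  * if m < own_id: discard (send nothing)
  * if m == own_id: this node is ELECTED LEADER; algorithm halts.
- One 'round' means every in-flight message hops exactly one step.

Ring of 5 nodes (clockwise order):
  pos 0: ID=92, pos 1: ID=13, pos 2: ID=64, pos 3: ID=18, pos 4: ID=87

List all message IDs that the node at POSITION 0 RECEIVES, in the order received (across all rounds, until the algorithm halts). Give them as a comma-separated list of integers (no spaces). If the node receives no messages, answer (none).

Round 1: pos1(id13) recv 92: fwd; pos2(id64) recv 13: drop; pos3(id18) recv 64: fwd; pos4(id87) recv 18: drop; pos0(id92) recv 87: drop
Round 2: pos2(id64) recv 92: fwd; pos4(id87) recv 64: drop
Round 3: pos3(id18) recv 92: fwd
Round 4: pos4(id87) recv 92: fwd
Round 5: pos0(id92) recv 92: ELECTED

Answer: 87,92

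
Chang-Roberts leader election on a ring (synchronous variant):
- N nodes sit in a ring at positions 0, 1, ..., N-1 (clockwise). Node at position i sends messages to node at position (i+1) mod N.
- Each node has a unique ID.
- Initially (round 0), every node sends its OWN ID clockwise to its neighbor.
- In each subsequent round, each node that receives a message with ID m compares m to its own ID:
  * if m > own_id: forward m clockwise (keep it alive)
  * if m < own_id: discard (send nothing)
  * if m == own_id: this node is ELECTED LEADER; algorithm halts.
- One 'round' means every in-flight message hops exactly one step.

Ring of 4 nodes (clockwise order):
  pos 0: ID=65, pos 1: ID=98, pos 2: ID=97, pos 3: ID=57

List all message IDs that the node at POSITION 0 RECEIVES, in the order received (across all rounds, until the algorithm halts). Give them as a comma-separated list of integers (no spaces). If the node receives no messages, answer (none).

Answer: 57,97,98

Derivation:
Round 1: pos1(id98) recv 65: drop; pos2(id97) recv 98: fwd; pos3(id57) recv 97: fwd; pos0(id65) recv 57: drop
Round 2: pos3(id57) recv 98: fwd; pos0(id65) recv 97: fwd
Round 3: pos0(id65) recv 98: fwd; pos1(id98) recv 97: drop
Round 4: pos1(id98) recv 98: ELECTED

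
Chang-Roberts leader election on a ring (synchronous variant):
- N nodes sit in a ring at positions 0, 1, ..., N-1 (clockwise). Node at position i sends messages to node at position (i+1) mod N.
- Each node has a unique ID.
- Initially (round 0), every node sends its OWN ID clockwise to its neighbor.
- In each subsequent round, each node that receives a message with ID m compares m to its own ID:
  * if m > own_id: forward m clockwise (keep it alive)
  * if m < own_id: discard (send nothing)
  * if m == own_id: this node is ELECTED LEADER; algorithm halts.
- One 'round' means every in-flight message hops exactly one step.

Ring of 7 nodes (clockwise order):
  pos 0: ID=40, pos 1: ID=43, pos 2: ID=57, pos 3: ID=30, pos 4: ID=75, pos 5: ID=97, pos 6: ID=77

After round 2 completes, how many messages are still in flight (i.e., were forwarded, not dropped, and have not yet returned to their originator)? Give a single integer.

Answer: 2

Derivation:
Round 1: pos1(id43) recv 40: drop; pos2(id57) recv 43: drop; pos3(id30) recv 57: fwd; pos4(id75) recv 30: drop; pos5(id97) recv 75: drop; pos6(id77) recv 97: fwd; pos0(id40) recv 77: fwd
Round 2: pos4(id75) recv 57: drop; pos0(id40) recv 97: fwd; pos1(id43) recv 77: fwd
After round 2: 2 messages still in flight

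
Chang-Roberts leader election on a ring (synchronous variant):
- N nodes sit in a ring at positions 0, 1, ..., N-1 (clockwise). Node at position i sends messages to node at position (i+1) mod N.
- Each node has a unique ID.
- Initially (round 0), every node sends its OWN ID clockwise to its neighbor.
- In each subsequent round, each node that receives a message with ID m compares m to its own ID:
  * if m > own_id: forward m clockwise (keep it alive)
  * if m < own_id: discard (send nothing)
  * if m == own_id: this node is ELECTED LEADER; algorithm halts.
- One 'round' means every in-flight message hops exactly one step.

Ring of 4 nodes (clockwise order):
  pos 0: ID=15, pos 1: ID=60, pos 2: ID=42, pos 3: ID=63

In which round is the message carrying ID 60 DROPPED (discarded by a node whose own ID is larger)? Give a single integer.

Answer: 2

Derivation:
Round 1: pos1(id60) recv 15: drop; pos2(id42) recv 60: fwd; pos3(id63) recv 42: drop; pos0(id15) recv 63: fwd
Round 2: pos3(id63) recv 60: drop; pos1(id60) recv 63: fwd
Round 3: pos2(id42) recv 63: fwd
Round 4: pos3(id63) recv 63: ELECTED
Message ID 60 originates at pos 1; dropped at pos 3 in round 2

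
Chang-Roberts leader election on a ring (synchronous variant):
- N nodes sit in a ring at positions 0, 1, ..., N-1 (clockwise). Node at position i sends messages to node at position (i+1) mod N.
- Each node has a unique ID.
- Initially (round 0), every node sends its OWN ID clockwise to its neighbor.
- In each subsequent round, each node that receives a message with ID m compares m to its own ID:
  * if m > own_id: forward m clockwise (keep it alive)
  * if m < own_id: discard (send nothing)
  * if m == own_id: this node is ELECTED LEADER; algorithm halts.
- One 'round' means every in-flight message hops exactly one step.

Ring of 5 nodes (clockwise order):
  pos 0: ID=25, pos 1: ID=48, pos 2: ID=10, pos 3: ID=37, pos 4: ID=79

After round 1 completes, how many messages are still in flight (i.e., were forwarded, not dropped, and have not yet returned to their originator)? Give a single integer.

Answer: 2

Derivation:
Round 1: pos1(id48) recv 25: drop; pos2(id10) recv 48: fwd; pos3(id37) recv 10: drop; pos4(id79) recv 37: drop; pos0(id25) recv 79: fwd
After round 1: 2 messages still in flight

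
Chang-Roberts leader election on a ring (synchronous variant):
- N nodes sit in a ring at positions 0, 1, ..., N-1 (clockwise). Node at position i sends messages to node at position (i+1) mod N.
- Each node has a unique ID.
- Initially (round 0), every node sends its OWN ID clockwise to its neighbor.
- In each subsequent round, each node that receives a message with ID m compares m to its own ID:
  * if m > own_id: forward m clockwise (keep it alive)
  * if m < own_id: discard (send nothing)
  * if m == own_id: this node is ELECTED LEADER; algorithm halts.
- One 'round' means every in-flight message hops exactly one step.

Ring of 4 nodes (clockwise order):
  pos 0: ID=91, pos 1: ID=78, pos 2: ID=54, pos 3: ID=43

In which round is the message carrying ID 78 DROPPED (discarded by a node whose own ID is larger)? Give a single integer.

Round 1: pos1(id78) recv 91: fwd; pos2(id54) recv 78: fwd; pos3(id43) recv 54: fwd; pos0(id91) recv 43: drop
Round 2: pos2(id54) recv 91: fwd; pos3(id43) recv 78: fwd; pos0(id91) recv 54: drop
Round 3: pos3(id43) recv 91: fwd; pos0(id91) recv 78: drop
Round 4: pos0(id91) recv 91: ELECTED
Message ID 78 originates at pos 1; dropped at pos 0 in round 3

Answer: 3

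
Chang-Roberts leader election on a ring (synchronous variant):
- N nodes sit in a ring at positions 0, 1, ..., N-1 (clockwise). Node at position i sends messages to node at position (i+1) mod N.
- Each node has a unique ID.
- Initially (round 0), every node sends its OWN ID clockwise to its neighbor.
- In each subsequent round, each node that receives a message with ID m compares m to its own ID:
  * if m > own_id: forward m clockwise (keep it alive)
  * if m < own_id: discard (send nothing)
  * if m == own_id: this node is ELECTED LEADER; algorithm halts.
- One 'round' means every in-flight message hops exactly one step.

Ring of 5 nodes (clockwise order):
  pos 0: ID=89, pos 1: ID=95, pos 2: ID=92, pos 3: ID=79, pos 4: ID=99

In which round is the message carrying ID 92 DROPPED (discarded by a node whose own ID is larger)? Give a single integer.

Round 1: pos1(id95) recv 89: drop; pos2(id92) recv 95: fwd; pos3(id79) recv 92: fwd; pos4(id99) recv 79: drop; pos0(id89) recv 99: fwd
Round 2: pos3(id79) recv 95: fwd; pos4(id99) recv 92: drop; pos1(id95) recv 99: fwd
Round 3: pos4(id99) recv 95: drop; pos2(id92) recv 99: fwd
Round 4: pos3(id79) recv 99: fwd
Round 5: pos4(id99) recv 99: ELECTED
Message ID 92 originates at pos 2; dropped at pos 4 in round 2

Answer: 2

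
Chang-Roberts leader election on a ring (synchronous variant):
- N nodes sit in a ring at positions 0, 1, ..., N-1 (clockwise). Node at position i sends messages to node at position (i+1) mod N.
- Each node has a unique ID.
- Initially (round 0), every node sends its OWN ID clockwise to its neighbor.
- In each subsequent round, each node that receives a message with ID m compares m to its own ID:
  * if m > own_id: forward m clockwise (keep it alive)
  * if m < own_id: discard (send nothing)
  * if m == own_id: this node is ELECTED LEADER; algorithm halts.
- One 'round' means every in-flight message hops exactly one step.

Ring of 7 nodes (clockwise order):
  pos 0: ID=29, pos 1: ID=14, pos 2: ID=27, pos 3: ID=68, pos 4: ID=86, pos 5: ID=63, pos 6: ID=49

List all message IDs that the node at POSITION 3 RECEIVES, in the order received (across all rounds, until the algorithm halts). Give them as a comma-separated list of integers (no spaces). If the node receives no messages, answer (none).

Answer: 27,29,49,63,86

Derivation:
Round 1: pos1(id14) recv 29: fwd; pos2(id27) recv 14: drop; pos3(id68) recv 27: drop; pos4(id86) recv 68: drop; pos5(id63) recv 86: fwd; pos6(id49) recv 63: fwd; pos0(id29) recv 49: fwd
Round 2: pos2(id27) recv 29: fwd; pos6(id49) recv 86: fwd; pos0(id29) recv 63: fwd; pos1(id14) recv 49: fwd
Round 3: pos3(id68) recv 29: drop; pos0(id29) recv 86: fwd; pos1(id14) recv 63: fwd; pos2(id27) recv 49: fwd
Round 4: pos1(id14) recv 86: fwd; pos2(id27) recv 63: fwd; pos3(id68) recv 49: drop
Round 5: pos2(id27) recv 86: fwd; pos3(id68) recv 63: drop
Round 6: pos3(id68) recv 86: fwd
Round 7: pos4(id86) recv 86: ELECTED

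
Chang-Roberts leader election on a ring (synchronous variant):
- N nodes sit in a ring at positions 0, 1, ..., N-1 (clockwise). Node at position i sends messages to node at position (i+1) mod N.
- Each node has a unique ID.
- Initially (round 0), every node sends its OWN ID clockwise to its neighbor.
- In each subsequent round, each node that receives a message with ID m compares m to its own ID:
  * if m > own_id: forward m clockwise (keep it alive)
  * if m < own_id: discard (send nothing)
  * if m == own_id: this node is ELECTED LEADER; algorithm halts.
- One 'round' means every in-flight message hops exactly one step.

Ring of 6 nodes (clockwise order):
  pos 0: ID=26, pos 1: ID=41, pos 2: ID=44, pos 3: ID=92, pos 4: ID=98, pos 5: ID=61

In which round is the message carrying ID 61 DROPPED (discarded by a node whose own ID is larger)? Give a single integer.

Round 1: pos1(id41) recv 26: drop; pos2(id44) recv 41: drop; pos3(id92) recv 44: drop; pos4(id98) recv 92: drop; pos5(id61) recv 98: fwd; pos0(id26) recv 61: fwd
Round 2: pos0(id26) recv 98: fwd; pos1(id41) recv 61: fwd
Round 3: pos1(id41) recv 98: fwd; pos2(id44) recv 61: fwd
Round 4: pos2(id44) recv 98: fwd; pos3(id92) recv 61: drop
Round 5: pos3(id92) recv 98: fwd
Round 6: pos4(id98) recv 98: ELECTED
Message ID 61 originates at pos 5; dropped at pos 3 in round 4

Answer: 4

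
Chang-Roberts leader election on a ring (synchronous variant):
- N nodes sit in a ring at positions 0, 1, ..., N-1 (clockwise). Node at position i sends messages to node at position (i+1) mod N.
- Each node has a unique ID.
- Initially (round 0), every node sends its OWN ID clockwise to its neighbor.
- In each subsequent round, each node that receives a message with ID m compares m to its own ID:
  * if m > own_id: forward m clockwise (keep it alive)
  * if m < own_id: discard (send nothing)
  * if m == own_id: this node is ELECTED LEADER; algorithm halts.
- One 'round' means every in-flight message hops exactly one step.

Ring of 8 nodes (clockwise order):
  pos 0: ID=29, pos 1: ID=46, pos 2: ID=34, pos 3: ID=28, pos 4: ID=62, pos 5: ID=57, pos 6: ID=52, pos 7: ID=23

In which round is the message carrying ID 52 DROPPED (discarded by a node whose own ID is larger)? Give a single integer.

Round 1: pos1(id46) recv 29: drop; pos2(id34) recv 46: fwd; pos3(id28) recv 34: fwd; pos4(id62) recv 28: drop; pos5(id57) recv 62: fwd; pos6(id52) recv 57: fwd; pos7(id23) recv 52: fwd; pos0(id29) recv 23: drop
Round 2: pos3(id28) recv 46: fwd; pos4(id62) recv 34: drop; pos6(id52) recv 62: fwd; pos7(id23) recv 57: fwd; pos0(id29) recv 52: fwd
Round 3: pos4(id62) recv 46: drop; pos7(id23) recv 62: fwd; pos0(id29) recv 57: fwd; pos1(id46) recv 52: fwd
Round 4: pos0(id29) recv 62: fwd; pos1(id46) recv 57: fwd; pos2(id34) recv 52: fwd
Round 5: pos1(id46) recv 62: fwd; pos2(id34) recv 57: fwd; pos3(id28) recv 52: fwd
Round 6: pos2(id34) recv 62: fwd; pos3(id28) recv 57: fwd; pos4(id62) recv 52: drop
Round 7: pos3(id28) recv 62: fwd; pos4(id62) recv 57: drop
Round 8: pos4(id62) recv 62: ELECTED
Message ID 52 originates at pos 6; dropped at pos 4 in round 6

Answer: 6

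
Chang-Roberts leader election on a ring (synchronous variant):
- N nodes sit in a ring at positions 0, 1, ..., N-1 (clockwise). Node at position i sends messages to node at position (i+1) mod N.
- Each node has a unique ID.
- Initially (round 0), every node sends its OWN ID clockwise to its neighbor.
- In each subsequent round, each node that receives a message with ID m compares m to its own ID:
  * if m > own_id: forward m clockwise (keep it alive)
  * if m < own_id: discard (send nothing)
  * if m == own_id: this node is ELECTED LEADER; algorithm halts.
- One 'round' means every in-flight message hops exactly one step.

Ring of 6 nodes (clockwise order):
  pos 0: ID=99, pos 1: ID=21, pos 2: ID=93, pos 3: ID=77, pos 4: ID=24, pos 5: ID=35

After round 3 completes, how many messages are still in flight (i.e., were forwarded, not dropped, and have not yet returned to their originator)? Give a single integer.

Answer: 2

Derivation:
Round 1: pos1(id21) recv 99: fwd; pos2(id93) recv 21: drop; pos3(id77) recv 93: fwd; pos4(id24) recv 77: fwd; pos5(id35) recv 24: drop; pos0(id99) recv 35: drop
Round 2: pos2(id93) recv 99: fwd; pos4(id24) recv 93: fwd; pos5(id35) recv 77: fwd
Round 3: pos3(id77) recv 99: fwd; pos5(id35) recv 93: fwd; pos0(id99) recv 77: drop
After round 3: 2 messages still in flight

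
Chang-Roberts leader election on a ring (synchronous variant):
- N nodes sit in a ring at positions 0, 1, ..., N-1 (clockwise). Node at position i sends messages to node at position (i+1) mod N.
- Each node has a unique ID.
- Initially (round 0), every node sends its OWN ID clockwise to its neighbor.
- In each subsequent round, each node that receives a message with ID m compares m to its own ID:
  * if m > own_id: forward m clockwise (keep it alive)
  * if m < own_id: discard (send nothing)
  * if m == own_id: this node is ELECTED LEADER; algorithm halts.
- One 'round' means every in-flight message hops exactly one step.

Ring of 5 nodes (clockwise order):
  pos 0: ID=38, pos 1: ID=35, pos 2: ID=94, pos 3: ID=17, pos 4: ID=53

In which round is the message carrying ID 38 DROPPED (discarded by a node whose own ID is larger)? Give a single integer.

Round 1: pos1(id35) recv 38: fwd; pos2(id94) recv 35: drop; pos3(id17) recv 94: fwd; pos4(id53) recv 17: drop; pos0(id38) recv 53: fwd
Round 2: pos2(id94) recv 38: drop; pos4(id53) recv 94: fwd; pos1(id35) recv 53: fwd
Round 3: pos0(id38) recv 94: fwd; pos2(id94) recv 53: drop
Round 4: pos1(id35) recv 94: fwd
Round 5: pos2(id94) recv 94: ELECTED
Message ID 38 originates at pos 0; dropped at pos 2 in round 2

Answer: 2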